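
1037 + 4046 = 5083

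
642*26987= 17325654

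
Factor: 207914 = 2^1*7^1*14851^1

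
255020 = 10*25502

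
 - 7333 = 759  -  8092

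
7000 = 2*3500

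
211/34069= 211/34069 = 0.01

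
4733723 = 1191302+3542421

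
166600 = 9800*17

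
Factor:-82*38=  -  3116 = - 2^2*19^1*41^1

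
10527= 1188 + 9339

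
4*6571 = 26284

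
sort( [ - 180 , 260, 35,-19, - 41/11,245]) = [ - 180,-19, - 41/11, 35, 245, 260]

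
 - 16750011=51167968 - 67917979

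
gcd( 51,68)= 17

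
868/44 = 19 + 8/11 = 19.73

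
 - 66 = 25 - 91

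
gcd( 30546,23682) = 6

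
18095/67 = 270 + 5/67 = 270.07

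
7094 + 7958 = 15052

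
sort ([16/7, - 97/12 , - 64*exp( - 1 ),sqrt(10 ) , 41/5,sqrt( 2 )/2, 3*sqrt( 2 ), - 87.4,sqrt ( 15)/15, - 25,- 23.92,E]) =[-87.4,- 25, - 23.92, - 64*exp( - 1 ),  -  97/12, sqrt ( 15)/15, sqrt(2)/2,16/7, E,  sqrt(10 ), 3*sqrt( 2 ),41/5]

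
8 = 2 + 6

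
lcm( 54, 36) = 108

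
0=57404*0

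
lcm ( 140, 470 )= 6580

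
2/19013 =2/19013 = 0.00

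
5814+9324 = 15138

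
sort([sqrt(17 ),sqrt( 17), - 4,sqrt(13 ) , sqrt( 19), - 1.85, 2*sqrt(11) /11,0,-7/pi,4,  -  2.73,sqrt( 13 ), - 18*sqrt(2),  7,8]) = [ - 18*sqrt( 2 ),-4, -2.73, -7/pi, - 1.85,0,2* sqrt (11) /11,sqrt(13) , sqrt(13), 4, sqrt(17 ),sqrt( 17),sqrt(19),7,  8] 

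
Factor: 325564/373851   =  2^2*3^(- 2)*199^1*409^1*41539^( - 1)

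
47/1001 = 47/1001  =  0.05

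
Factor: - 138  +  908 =770 = 2^1 * 5^1*7^1*11^1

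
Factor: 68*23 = 1564 = 2^2*17^1*23^1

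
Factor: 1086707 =557^1*1951^1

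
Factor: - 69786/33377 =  - 2^1*3^2*3877^1*33377^( - 1) 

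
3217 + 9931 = 13148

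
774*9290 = 7190460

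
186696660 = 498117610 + -311420950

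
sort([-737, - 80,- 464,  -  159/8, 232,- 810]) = [ - 810, - 737,-464, - 80 , - 159/8, 232 ]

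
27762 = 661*42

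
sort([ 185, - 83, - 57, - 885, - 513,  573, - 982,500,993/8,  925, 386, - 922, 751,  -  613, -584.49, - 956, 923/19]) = [-982, - 956, - 922, - 885, - 613, - 584.49,  -  513,  -  83, - 57,923/19, 993/8, 185, 386, 500,573,751, 925]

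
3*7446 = 22338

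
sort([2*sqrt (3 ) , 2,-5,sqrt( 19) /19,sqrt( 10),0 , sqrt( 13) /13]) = [ - 5,0,sqrt(19)/19,sqrt (13)/13,2, sqrt (10), 2*sqrt( 3)]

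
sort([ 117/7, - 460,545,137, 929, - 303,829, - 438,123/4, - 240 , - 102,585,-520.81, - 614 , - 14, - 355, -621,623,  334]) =[ - 621, - 614, - 520.81, - 460, - 438, - 355, - 303,-240, - 102, -14,117/7,123/4,137,334,545, 585,  623,829,  929 ]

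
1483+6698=8181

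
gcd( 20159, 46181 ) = 1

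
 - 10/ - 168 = 5/84 = 0.06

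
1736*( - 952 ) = - 1652672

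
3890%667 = 555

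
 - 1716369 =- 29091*59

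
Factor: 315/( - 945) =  - 3^( - 1)=- 1/3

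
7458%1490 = 8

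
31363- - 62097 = 93460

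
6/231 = 2/77 = 0.03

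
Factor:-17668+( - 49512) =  - 67180 = - 2^2  *  5^1*3359^1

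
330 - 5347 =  - 5017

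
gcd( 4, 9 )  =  1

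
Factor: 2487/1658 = 3/2 = 2^( - 1 ) * 3^1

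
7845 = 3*2615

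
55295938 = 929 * 59522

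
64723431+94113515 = 158836946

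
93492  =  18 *5194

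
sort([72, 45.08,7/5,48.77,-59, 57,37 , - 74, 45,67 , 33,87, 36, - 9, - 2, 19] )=[ - 74, - 59,-9, - 2 , 7/5, 19,33, 36,37, 45,45.08 , 48.77,57,67, 72,  87]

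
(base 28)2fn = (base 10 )2011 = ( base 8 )3733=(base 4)133123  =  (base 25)35B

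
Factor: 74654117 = 827^1*90271^1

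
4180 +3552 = 7732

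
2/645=2/645  =  0.00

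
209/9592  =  19/872  =  0.02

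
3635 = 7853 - 4218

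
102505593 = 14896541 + 87609052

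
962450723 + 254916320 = 1217367043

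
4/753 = 4/753=0.01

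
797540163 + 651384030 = 1448924193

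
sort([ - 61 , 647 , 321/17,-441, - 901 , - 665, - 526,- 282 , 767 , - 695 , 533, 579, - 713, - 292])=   [ - 901,-713,-695,-665 ,-526,-441,-292, - 282, - 61,321/17, 533, 579,647,767]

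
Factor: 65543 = 65543^1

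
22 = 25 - 3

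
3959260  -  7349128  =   - 3389868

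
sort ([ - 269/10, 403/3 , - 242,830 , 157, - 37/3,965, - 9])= [ - 242,-269/10,- 37/3, - 9,403/3, 157,830, 965]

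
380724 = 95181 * 4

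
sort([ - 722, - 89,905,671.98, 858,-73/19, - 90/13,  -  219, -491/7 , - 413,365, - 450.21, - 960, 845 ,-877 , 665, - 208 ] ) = [-960, - 877, - 722,-450.21, - 413, - 219, - 208, - 89, - 491/7, - 90/13,-73/19,365,665,671.98, 845, 858 , 905 ] 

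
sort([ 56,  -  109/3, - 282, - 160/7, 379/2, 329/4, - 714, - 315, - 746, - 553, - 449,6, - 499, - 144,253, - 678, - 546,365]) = [ - 746,  -  714,-678, - 553,- 546, - 499, - 449, -315, - 282, - 144, - 109/3, - 160/7,6,56,  329/4,379/2,253,365]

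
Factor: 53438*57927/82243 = 2^1*3^1*  11^1*31^( - 1 )* 347^1* 379^( - 1)  *  19309^1=442214718/11749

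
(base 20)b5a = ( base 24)7JM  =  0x119E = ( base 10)4510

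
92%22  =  4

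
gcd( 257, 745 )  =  1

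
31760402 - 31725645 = 34757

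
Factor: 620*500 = 310000 = 2^4 * 5^4 * 31^1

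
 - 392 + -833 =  - 1225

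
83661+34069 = 117730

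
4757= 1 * 4757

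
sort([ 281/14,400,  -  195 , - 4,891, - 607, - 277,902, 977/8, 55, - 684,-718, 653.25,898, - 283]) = [ - 718, - 684, - 607,  -  283, - 277 , - 195,  -  4,281/14,55, 977/8, 400, 653.25,891,898,902 ]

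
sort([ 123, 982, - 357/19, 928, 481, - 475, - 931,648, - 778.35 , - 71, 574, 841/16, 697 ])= [-931, -778.35,- 475,  -  71, - 357/19, 841/16,123, 481,574,  648, 697, 928,982] 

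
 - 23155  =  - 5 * 4631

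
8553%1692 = 93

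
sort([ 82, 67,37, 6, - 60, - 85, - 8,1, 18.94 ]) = [-85 ,  -  60,  -  8, 1, 6, 18.94,37,67,  82]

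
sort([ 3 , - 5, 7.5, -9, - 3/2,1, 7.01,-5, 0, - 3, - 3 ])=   [ - 9, - 5,-5, - 3, - 3, - 3/2,0,1,3,7.01,7.5]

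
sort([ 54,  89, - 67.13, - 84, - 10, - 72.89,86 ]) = [ - 84,-72.89 ,-67.13, - 10 , 54, 86 , 89 ]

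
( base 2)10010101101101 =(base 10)9581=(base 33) 8qb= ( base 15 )2c8b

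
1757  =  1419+338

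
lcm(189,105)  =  945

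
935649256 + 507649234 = 1443298490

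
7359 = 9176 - 1817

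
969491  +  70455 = 1039946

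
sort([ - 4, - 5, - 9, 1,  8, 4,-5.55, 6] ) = [-9, - 5.55 , - 5 , - 4,  1,4,  6,8 ] 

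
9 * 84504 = 760536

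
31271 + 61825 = 93096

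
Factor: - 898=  - 2^1*449^1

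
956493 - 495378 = 461115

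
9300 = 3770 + 5530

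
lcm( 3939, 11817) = 11817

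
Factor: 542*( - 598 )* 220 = -71305520 = -2^4*5^1*11^1  *13^1 * 23^1 * 271^1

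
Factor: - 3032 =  - 2^3* 379^1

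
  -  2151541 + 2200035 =48494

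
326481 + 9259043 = 9585524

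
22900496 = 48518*472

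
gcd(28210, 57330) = 910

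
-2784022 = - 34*81883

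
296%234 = 62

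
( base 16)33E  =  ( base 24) 1ae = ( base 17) 2ee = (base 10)830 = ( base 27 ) 13K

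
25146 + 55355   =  80501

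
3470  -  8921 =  - 5451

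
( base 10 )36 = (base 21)1F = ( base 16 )24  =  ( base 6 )100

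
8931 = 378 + 8553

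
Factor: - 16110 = - 2^1*3^2*5^1*179^1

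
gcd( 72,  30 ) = 6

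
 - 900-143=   -1043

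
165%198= 165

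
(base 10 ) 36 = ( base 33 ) 13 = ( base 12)30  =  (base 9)40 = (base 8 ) 44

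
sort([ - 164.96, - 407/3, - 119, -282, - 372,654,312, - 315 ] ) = [ - 372, - 315, - 282, - 164.96 , - 407/3, -119, 312, 654]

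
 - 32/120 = - 4/15 = - 0.27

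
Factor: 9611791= 7^2*196159^1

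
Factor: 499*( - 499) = - 499^2  =  -  249001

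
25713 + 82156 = 107869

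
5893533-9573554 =- 3680021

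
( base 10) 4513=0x11a1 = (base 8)10641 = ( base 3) 20012011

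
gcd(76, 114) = 38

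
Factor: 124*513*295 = 18765540 =2^2*3^3  *  5^1*19^1 * 31^1*59^1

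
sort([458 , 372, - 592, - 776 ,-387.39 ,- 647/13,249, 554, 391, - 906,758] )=[ - 906, - 776, - 592,-387.39, - 647/13, 249,372, 391,458,  554, 758]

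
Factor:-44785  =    -  5^1*13^2 * 53^1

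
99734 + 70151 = 169885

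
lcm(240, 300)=1200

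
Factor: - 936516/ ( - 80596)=234129/20149 = 3^1*7^1*11149^1*20149^( - 1) 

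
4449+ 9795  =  14244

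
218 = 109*2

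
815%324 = 167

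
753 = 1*753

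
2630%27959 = 2630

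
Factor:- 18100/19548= - 25/27  =  -3^ ( - 3 )*5^2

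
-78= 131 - 209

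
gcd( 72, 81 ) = 9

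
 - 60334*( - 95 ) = 5731730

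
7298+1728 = 9026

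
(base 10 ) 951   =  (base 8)1667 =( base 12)673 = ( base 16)3B7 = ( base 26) 1AF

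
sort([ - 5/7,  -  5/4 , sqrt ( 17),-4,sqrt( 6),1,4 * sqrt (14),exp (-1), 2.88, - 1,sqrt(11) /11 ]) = [ - 4,  -  5/4, - 1, -5/7,sqrt (11)/11,exp(  -  1 ),1, sqrt( 6),2.88,sqrt ( 17), 4*sqrt (14)] 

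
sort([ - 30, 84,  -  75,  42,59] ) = [ - 75 , - 30 , 42,59  ,  84 ] 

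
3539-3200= 339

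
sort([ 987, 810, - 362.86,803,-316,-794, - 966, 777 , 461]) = [ - 966, - 794, - 362.86, - 316,461, 777, 803 , 810, 987]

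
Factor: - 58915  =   - 5^1*11783^1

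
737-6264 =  - 5527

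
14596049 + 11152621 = 25748670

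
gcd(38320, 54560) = 80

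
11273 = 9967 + 1306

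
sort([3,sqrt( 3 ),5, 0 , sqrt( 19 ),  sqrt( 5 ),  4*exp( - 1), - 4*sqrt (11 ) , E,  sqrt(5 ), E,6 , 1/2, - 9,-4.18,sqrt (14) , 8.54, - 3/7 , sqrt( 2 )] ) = [ - 4*sqrt( 11), - 9, - 4.18, - 3/7,0 , 1/2,  sqrt( 2 ), 4 *exp( - 1 ) , sqrt( 3), sqrt( 5),  sqrt( 5 ), E,E, 3,  sqrt (14 ), sqrt( 19 ),5 , 6,  8.54]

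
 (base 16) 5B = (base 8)133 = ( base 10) 91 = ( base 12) 77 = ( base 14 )67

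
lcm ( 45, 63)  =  315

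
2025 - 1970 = 55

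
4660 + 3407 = 8067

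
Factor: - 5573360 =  - 2^4*5^1*13^1*23^1 * 233^1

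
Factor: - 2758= -2^1 * 7^1*197^1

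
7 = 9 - 2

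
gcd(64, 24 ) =8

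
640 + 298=938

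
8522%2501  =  1019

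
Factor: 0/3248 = 0 = 0^1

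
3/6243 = 1/2081 = 0.00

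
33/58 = 33/58 = 0.57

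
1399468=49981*28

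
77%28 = 21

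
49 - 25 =24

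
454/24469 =454/24469 = 0.02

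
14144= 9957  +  4187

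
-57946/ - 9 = 57946/9 = 6438.44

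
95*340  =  32300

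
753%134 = 83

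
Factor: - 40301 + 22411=  -  17890= - 2^1 *5^1*1789^1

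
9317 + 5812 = 15129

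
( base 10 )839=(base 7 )2306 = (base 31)r2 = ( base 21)1IK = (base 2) 1101000111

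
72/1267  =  72/1267 = 0.06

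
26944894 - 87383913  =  -60439019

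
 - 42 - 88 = -130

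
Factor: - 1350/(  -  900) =2^( - 1)*3^1 = 3/2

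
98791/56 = 1764 + 1/8 = 1764.12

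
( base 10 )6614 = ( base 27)91Q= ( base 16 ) 19d6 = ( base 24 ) BBE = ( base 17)15f1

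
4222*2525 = 10660550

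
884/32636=221/8159 = 0.03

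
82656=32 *2583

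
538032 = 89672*6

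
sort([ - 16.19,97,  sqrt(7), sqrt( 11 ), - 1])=[-16.19, - 1 , sqrt( 7),sqrt( 11 ), 97]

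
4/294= 2/147= 0.01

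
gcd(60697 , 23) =23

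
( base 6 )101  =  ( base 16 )25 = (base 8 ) 45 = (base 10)37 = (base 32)15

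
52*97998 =5095896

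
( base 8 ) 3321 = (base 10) 1745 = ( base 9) 2348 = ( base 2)11011010001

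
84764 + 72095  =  156859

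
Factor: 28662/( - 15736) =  - 51/28 = -2^( - 2)*3^1 * 7^ ( - 1 )*17^1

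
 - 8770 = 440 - 9210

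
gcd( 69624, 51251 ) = 967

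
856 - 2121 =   -  1265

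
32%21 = 11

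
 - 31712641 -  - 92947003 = 61234362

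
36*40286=1450296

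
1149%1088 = 61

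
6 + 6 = 12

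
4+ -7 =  - 3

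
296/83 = 3 + 47/83 = 3.57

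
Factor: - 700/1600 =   -  7/16 = - 2^( - 4) * 7^1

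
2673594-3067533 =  - 393939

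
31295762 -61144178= - 29848416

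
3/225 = 1/75 = 0.01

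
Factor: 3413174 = 2^1*419^1*  4073^1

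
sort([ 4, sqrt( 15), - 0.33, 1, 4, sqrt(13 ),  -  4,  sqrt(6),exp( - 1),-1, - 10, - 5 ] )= [-10, - 5, - 4,-1, - 0.33, exp( - 1), 1, sqrt( 6),sqrt(13), sqrt (15), 4 , 4] 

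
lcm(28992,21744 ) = 86976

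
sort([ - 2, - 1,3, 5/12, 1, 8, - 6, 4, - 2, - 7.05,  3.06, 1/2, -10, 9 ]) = [ - 10, - 7.05, - 6  ,-2, - 2, -1, 5/12 , 1/2, 1,  3, 3.06, 4,8, 9]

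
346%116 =114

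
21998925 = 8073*2725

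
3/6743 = 3/6743 = 0.00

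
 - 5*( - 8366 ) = 41830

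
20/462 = 10/231 = 0.04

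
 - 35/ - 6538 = 5/934 = 0.01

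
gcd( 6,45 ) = 3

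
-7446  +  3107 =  - 4339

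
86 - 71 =15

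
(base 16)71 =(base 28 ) 41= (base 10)113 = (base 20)5D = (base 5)423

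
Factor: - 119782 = - 2^1*13^1*17^1*271^1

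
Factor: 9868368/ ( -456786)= - 2^3*3^ ( - 2)*11^(  -  1 )*83^1*769^( - 1 )*2477^1 = - 1644728/76131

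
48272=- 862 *( - 56)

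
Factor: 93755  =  5^1*17^1 *1103^1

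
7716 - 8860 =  - 1144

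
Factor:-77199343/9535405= - 5^(- 1 )*11^( - 2 )*13^1*61^1 * 67^1 * 1453^1*15761^(- 1 ) 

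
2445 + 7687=10132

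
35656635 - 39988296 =  -  4331661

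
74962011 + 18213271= 93175282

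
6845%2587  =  1671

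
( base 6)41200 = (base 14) 1dcc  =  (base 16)1560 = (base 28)6RC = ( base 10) 5472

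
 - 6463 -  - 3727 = - 2736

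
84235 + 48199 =132434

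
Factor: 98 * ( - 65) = -6370 =- 2^1*5^1*7^2*13^1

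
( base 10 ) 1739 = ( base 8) 3313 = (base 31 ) 1P3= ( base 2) 11011001011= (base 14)8c3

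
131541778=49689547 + 81852231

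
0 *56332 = 0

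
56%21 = 14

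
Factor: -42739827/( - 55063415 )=3^1*5^( - 1) *11^(-1)*13^1*199^1*5507^1*1001153^( - 1)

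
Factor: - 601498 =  -2^1*300749^1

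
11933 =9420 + 2513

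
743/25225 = 743/25225 = 0.03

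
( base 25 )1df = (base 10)965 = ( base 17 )35D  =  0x3C5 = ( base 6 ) 4245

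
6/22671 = 2/7557 = 0.00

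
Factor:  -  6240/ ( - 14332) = 2^3*3^1*5^1*13^1*3583^( - 1) = 1560/3583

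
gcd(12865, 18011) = 2573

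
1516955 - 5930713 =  - 4413758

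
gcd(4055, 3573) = 1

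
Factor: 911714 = 2^1*607^1  *751^1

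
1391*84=116844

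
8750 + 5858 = 14608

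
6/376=3/188 =0.02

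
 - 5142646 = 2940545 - 8083191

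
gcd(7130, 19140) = 10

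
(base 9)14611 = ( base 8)23365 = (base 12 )5931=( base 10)9973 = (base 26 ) ejf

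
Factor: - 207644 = - 2^2*23^1*37^1 * 61^1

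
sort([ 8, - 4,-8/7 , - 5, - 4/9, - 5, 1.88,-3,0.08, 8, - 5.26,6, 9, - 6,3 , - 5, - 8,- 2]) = [ - 8, - 6,- 5.26, - 5,  -  5, - 5, - 4,  -  3, - 2, - 8/7, - 4/9,  0.08, 1.88,  3,6,8,8, 9 ]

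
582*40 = 23280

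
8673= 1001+7672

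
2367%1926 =441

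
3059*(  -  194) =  - 593446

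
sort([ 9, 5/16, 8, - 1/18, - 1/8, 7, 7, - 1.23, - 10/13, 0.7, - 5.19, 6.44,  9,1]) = [ - 5.19, - 1.23, - 10/13, - 1/8, - 1/18, 5/16, 0.7, 1, 6.44, 7, 7, 8,9, 9]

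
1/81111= 1/81111= 0.00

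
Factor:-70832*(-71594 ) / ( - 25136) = -2^1 * 19^1*233^1*1571^( - 1)*35797^1 = -316946638/1571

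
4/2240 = 1/560 =0.00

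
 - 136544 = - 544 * 251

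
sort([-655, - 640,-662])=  [  -  662,-655, - 640 ]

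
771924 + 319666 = 1091590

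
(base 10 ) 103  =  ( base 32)37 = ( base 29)3G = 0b1100111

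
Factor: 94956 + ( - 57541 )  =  37415= 5^1*7^1*1069^1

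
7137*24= 171288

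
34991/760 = 46 + 31/760 = 46.04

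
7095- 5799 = 1296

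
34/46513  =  34/46513=0.00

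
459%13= 4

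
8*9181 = 73448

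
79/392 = 79/392 = 0.20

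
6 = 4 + 2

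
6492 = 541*12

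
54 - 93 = -39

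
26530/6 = 13265/3 = 4421.67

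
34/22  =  17/11 = 1.55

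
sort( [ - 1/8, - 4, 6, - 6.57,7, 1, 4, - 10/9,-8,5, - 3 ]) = [ - 8,-6.57, - 4, - 3, - 10/9, - 1/8,1, 4, 5, 6,7 ]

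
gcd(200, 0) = 200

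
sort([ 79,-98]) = [ -98, 79]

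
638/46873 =638/46873 = 0.01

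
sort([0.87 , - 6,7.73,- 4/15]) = [ - 6,  -  4/15, 0.87,7.73]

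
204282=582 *351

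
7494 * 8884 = 66576696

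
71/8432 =71/8432 = 0.01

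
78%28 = 22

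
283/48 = 283/48 = 5.90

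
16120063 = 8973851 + 7146212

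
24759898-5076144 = 19683754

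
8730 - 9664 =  - 934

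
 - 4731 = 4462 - 9193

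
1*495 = 495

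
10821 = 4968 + 5853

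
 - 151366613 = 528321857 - 679688470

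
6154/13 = 473 + 5/13 = 473.38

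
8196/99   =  82 + 26/33 = 82.79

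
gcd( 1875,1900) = 25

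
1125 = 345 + 780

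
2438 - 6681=-4243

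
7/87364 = 7/87364 = 0.00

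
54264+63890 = 118154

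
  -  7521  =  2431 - 9952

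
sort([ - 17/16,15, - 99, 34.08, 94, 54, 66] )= [ - 99, - 17/16,15, 34.08, 54,  66, 94 ]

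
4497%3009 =1488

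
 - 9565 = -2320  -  7245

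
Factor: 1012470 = 2^1*3^1 * 5^1*33749^1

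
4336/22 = 2168/11 = 197.09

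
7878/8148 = 1313/1358 = 0.97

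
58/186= 29/93  =  0.31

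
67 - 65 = 2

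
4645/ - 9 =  - 517 + 8/9=-516.11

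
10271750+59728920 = 70000670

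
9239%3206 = 2827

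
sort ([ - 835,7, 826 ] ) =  [ - 835,7, 826 ]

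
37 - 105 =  - 68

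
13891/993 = 13891/993 = 13.99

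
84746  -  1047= 83699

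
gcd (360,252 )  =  36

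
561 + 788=1349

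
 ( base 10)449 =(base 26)H7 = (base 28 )g1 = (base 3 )121122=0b111000001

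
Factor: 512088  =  2^3*3^1*19^1*1123^1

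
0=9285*0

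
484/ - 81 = -6 + 2/81 = -5.98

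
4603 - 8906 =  -4303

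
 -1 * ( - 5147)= 5147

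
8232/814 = 10 + 46/407 = 10.11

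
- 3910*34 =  - 132940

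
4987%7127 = 4987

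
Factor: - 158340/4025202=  - 2^1 * 5^1 * 7^1 * 13^1*29^1*670867^( - 1) = - 26390/670867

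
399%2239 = 399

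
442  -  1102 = -660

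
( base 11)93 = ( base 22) 4E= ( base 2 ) 1100110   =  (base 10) 102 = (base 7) 204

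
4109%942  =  341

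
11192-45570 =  -34378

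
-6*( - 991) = 5946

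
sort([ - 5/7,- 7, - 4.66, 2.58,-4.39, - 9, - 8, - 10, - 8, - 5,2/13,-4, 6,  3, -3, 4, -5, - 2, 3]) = [ - 10, - 9,-8, - 8,-7, - 5,-5, -4.66, - 4.39, - 4,-3, - 2, - 5/7,2/13,2.58, 3, 3 , 4, 6] 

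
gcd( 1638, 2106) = 234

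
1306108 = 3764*347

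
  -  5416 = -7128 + 1712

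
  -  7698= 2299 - 9997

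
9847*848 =8350256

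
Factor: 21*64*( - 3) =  - 4032 = - 2^6*3^2*7^1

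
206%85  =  36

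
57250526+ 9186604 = 66437130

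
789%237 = 78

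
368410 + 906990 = 1275400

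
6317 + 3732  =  10049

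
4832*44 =212608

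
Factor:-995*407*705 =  - 3^1*5^2*11^1*37^1* 47^1*199^1 = - 285500325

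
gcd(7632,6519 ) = 159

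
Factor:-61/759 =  - 3^( - 1 ) * 11^( - 1 )*23^( - 1)*61^1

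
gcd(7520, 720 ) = 80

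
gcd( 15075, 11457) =603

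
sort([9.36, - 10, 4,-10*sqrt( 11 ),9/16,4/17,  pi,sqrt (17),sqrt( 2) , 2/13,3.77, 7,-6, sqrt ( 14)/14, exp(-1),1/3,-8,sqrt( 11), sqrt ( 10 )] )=[  -  10*sqrt( 11),-10,-8,- 6, 2/13, 4/17,sqrt(14 )/14, 1/3,exp(-1),  9/16, sqrt( 2),pi, sqrt(10), sqrt( 11), 3.77,  4,sqrt(17),7,  9.36 ]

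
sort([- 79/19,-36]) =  [-36,  -  79/19 ] 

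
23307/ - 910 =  - 23307/910 =- 25.61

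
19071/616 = 30 + 591/616 = 30.96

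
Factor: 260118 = 2^1*3^3*4817^1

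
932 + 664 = 1596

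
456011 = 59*7729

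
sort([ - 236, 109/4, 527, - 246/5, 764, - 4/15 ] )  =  [ - 236, - 246/5, - 4/15,109/4,  527, 764] 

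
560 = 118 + 442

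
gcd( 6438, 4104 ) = 6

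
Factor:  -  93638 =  -2^1*46819^1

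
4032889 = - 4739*(-851) 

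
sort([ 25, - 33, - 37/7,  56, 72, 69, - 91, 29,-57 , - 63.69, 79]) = [ - 91, - 63.69 , - 57, - 33, - 37/7, 25, 29, 56,69,  72, 79]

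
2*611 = 1222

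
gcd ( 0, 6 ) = 6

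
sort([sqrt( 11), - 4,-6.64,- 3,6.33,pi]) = [ - 6.64, - 4, - 3 , pi,sqrt( 11 ), 6.33]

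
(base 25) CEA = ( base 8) 17264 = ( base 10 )7860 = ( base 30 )8M0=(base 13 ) 3768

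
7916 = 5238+2678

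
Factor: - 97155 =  - 3^2 * 5^1*17^1 * 127^1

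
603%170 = 93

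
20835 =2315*9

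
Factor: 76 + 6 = 2^1 * 41^1=82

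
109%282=109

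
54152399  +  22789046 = 76941445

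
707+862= 1569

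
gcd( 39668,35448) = 844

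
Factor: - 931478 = - 2^1*465739^1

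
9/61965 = 1/6885=0.00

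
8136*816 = 6638976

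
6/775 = 6/775 = 0.01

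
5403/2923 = 1+2480/2923  =  1.85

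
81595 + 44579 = 126174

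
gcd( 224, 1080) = 8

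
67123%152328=67123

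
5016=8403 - 3387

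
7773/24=2591/8= 323.88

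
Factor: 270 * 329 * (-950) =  - 2^2 * 3^3 * 5^3*7^1*19^1*47^1=- 84388500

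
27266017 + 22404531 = 49670548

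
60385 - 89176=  - 28791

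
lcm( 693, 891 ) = 6237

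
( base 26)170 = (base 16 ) 35A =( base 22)1H0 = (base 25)198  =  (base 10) 858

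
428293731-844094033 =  -415800302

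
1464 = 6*244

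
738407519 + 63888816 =802296335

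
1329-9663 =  - 8334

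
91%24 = 19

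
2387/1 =2387=2387.00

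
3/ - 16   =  -3/16 = - 0.19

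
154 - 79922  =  - 79768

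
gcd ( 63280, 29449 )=7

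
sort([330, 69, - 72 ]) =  [ - 72,69 , 330 ]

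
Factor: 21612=2^2*3^1 * 1801^1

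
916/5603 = 916/5603= 0.16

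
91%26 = 13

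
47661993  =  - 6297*( - 7569 ) 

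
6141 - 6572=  - 431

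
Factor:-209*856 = - 178904 =- 2^3 * 11^1*19^1*107^1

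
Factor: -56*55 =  - 3080 = - 2^3*5^1*7^1*11^1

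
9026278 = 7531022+1495256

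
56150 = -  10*( - 5615) 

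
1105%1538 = 1105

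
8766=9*974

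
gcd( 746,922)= 2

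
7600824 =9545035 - 1944211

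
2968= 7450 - 4482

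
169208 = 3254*52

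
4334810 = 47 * 92230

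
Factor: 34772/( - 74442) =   -  2^1 * 3^( -1 )*19^ ( - 1 )*653^ (  -  1)*8693^1= - 17386/37221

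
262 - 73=189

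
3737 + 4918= 8655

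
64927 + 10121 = 75048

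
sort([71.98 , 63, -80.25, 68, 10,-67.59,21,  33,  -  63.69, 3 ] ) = [-80.25, - 67.59 , - 63.69 , 3,  10,21, 33, 63 , 68,  71.98 ]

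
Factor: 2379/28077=7^( - 2)*13^1*61^1*191^( - 1)=   793/9359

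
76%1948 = 76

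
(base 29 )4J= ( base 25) 5A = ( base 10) 135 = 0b10000111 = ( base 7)252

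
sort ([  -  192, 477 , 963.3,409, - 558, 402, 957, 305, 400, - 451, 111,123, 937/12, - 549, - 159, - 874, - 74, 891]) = [ - 874, - 558, - 549, - 451,- 192,-159, - 74, 937/12,111,123, 305, 400,402 , 409,477,891,957, 963.3 ] 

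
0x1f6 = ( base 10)502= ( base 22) 10i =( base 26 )j8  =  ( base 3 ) 200121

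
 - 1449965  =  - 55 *26363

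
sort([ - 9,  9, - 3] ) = [ - 9, - 3, 9] 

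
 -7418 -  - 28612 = 21194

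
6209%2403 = 1403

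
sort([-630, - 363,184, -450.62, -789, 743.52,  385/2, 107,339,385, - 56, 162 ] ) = [ - 789, - 630,  -  450.62,-363, - 56,107,162, 184,385/2,339,385,  743.52]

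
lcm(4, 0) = 0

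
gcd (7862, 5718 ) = 2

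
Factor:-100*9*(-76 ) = 2^4*3^2 * 5^2 * 19^1 = 68400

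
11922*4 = 47688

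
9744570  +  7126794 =16871364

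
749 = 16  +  733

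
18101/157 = 18101/157 = 115.29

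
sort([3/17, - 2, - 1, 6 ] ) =[  -  2, - 1, 3/17, 6] 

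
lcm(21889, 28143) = 197001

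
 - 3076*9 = - 27684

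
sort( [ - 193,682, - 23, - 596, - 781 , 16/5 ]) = [ - 781,-596, - 193, - 23,16/5, 682] 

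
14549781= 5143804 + 9405977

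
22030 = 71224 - 49194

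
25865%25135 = 730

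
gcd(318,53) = 53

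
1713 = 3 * 571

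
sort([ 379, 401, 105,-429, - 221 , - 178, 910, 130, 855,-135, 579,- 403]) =[-429,-403,-221, - 178, - 135, 105, 130, 379, 401,579,855, 910] 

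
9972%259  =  130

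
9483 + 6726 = 16209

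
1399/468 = 1399/468=   2.99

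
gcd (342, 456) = 114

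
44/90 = 22/45 = 0.49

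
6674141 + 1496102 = 8170243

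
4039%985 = 99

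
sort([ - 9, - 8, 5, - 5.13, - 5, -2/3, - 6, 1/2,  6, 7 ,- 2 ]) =[ -9, - 8, - 6, - 5.13, - 5, - 2, - 2/3 , 1/2, 5,6,7 ] 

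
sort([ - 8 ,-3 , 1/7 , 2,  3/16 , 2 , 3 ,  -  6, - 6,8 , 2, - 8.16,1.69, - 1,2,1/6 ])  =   [ - 8.16,  -  8 ,  -  6, - 6,- 3 , - 1 , 1/7,1/6,3/16, 1.69,2, 2,2, 2,3,8 ]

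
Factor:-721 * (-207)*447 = 66713409 = 3^3 * 7^1*23^1*103^1*149^1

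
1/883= 1/883  =  0.00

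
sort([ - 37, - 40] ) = [  -  40,  -  37]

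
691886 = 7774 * 89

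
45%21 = 3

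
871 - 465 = 406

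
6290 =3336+2954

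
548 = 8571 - 8023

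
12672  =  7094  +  5578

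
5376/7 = 768 = 768.00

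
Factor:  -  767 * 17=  - 13^1*17^1*59^1 = - 13039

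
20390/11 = 1853+7/11 = 1853.64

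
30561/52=587 + 37/52 = 587.71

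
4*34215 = 136860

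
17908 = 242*74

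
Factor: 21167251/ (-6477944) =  - 2^ ( - 3)*7^1*11^(- 1)*313^1*9661^1*73613^( - 1)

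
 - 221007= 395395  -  616402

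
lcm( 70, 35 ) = 70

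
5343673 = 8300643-2956970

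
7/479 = 7/479 = 0.01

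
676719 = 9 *75191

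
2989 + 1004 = 3993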